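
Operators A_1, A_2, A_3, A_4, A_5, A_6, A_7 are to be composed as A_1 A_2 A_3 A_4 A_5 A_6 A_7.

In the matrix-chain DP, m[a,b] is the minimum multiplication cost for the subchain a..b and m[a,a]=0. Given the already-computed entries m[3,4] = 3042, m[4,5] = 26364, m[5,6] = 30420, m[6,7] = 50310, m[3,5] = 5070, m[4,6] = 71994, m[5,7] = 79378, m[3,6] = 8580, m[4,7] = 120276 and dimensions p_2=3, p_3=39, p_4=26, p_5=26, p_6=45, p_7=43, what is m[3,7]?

m[3,7] = min over k∈[3,6] of m[3,k]+m[k+1,7]+p_{2}·p_k·p_{7}.
k=3: 0 + 120276 + 3·39·43 = 125307; k=4: 3042 + 79378 + 3·26·43 = 85774; k=5: 5070 + 50310 + 3·26·43 = 58734; k=6: 8580 + 0 + 3·45·43 = 14385.
Minimum: 14385 at k=6.

14385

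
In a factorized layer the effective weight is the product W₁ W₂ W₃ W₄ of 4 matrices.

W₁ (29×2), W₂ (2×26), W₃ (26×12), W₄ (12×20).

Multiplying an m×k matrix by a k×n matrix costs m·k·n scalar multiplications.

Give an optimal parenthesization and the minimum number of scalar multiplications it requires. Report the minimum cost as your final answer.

Adjacent pairs: W₁W₂ = 29·2·26 = 1508; W₂W₃ = 2·26·12 = 624; W₃W₄ = 26·12·20 = 6240.
Length 3: W₁..W₃: k=1: 0+624+29·2·12=1320; k=2: 1508+0+29·26·12=10556 → min 1320 | W₂..W₄: k=2: 0+6240+2·26·20=7280; k=3: 624+0+2·12·20=1104 → min 1104.
Length 4: W₁..W₄: k=1: 0+1104+29·2·20=2264; k=2: 1508+6240+29·26·20=22828; k=3: 1320+0+29·12·20=8280 → min 2264.
Optimal parenthesization: (W₁ ((W₂ W₃) W₄)) with cost 2264.

2264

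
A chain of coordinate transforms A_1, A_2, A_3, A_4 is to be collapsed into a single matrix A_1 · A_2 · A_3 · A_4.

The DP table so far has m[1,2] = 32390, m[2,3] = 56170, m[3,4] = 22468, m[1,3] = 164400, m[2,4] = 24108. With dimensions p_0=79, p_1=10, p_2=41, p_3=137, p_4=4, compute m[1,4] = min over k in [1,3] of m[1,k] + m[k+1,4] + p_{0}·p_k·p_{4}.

27268

m[1,4] = min over k∈[1,3] of m[1,k]+m[k+1,4]+p_{0}·p_k·p_{4}.
k=1: 0 + 24108 + 79·10·4 = 27268; k=2: 32390 + 22468 + 79·41·4 = 67814; k=3: 164400 + 0 + 79·137·4 = 207692.
Minimum: 27268 at k=1.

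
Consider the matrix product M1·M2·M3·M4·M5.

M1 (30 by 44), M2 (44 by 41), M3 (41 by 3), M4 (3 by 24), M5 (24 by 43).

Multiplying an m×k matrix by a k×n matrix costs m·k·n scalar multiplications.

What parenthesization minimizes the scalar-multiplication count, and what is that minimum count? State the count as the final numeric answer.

16338

Adjacent pairs: M1M2 = 30·44·41 = 54120; M2M3 = 44·41·3 = 5412; M3M4 = 41·3·24 = 2952; M4M5 = 3·24·43 = 3096.
Length 3: M1..M3: k=1: 0+5412+30·44·3=9372; k=2: 54120+0+30·41·3=57810 → min 9372 | M2..M4: k=2: 0+2952+44·41·24=46248; k=3: 5412+0+44·3·24=8580 → min 8580 | M3..M5: k=3: 0+3096+41·3·43=8385; k=4: 2952+0+41·24·43=45264 → min 8385.
Length 4: M1..M4: k=1: 0+8580+30·44·24=40260; k=2: 54120+2952+30·41·24=86592; k=3: 9372+0+30·3·24=11532 → min 11532 | M2..M5: k=2: 0+8385+44·41·43=85957; k=3: 5412+3096+44·3·43=14184; k=4: 8580+0+44·24·43=53988 → min 14184.
Length 5: M1..M5: k=1: 0+14184+30·44·43=70944; k=2: 54120+8385+30·41·43=115395; k=3: 9372+3096+30·3·43=16338; k=4: 11532+0+30·24·43=42492 → min 16338.
Optimal parenthesization: ((M1·(M2·M3))·(M4·M5)) with cost 16338.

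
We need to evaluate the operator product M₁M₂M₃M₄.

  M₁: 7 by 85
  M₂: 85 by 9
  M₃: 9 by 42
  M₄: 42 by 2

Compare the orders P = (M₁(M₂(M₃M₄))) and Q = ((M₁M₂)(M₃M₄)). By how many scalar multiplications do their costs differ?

2761

Order P = (M₁(M₂(M₃M₄))): (M₃M₄): 9×42 by 42×2 → 9×2, cost 9·42·2 = 756; (M₂(M₃M₄)): 85×9 by 9×2 → 85×2, cost 85·9·2 = 1530; cumulative 2286; (M₁(M₂(M₃M₄))): 7×85 by 85×2 → 7×2, cost 7·85·2 = 1190; cumulative 3476. Total 3476.
Order Q = ((M₁M₂)(M₃M₄)): (M₁M₂): 7×85 by 85×9 → 7×9, cost 7·85·9 = 5355; (M₃M₄): 9×42 by 42×2 → 9×2, cost 9·42·2 = 756; ((M₁M₂)(M₃M₄)): 7×9 by 9×2 → 7×2, cost 7·9·2 = 126; cumulative 6237. Total 6237.
Difference: |3476 − 6237| = 2761.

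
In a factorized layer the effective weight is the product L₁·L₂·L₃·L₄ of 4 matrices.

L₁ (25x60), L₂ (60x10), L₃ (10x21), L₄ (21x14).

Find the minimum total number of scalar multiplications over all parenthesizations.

Adjacent pairs: L₁L₂ = 25·60·10 = 15000; L₂L₃ = 60·10·21 = 12600; L₃L₄ = 10·21·14 = 2940.
Length 3: L₁..L₃: k=1: 0+12600+25·60·21=44100; k=2: 15000+0+25·10·21=20250 → min 20250 | L₂..L₄: k=2: 0+2940+60·10·14=11340; k=3: 12600+0+60·21·14=30240 → min 11340.
Length 4: L₁..L₄: k=1: 0+11340+25·60·14=32340; k=2: 15000+2940+25·10·14=21440; k=3: 20250+0+25·21·14=27600 → min 21440.
Optimal order: ((L₁·L₂)·(L₃·L₄)) with cost 21440.

21440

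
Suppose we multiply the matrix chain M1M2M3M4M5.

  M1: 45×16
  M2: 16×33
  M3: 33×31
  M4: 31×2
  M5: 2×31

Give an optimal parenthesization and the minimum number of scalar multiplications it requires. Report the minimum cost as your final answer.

Adjacent pairs: M1M2 = 45·16·33 = 23760; M2M3 = 16·33·31 = 16368; M3M4 = 33·31·2 = 2046; M4M5 = 31·2·31 = 1922.
Length 3: M1..M3: k=1: 0+16368+45·16·31=38688; k=2: 23760+0+45·33·31=69795 → min 38688 | M2..M4: k=2: 0+2046+16·33·2=3102; k=3: 16368+0+16·31·2=17360 → min 3102 | M3..M5: k=3: 0+1922+33·31·31=33635; k=4: 2046+0+33·2·31=4092 → min 4092.
Length 4: M1..M4: k=1: 0+3102+45·16·2=4542; k=2: 23760+2046+45·33·2=28776; k=3: 38688+0+45·31·2=41478 → min 4542 | M2..M5: k=2: 0+4092+16·33·31=20460; k=3: 16368+1922+16·31·31=33666; k=4: 3102+0+16·2·31=4094 → min 4094.
Length 5: M1..M5: k=1: 0+4094+45·16·31=26414; k=2: 23760+4092+45·33·31=73887; k=3: 38688+1922+45·31·31=83855; k=4: 4542+0+45·2·31=7332 → min 7332.
Optimal parenthesization: ((M1(M2(M3M4)))M5) with cost 7332.

7332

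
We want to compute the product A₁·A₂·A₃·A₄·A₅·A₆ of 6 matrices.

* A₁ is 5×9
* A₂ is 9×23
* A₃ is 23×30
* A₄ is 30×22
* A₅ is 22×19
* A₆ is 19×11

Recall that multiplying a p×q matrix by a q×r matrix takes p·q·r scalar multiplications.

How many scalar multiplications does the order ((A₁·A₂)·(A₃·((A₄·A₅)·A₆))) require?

(A₁·A₂): 5×9 by 9×23 → 5×23, cost 5·9·23 = 1035
(A₄·A₅): 30×22 by 22×19 → 30×19, cost 30·22·19 = 12540
((A₄·A₅)·A₆): 30×19 by 19×11 → 30×11, cost 30·19·11 = 6270; cumulative 18810
(A₃·((A₄·A₅)·A₆)): 23×30 by 30×11 → 23×11, cost 23·30·11 = 7590; cumulative 26400
((A₁·A₂)·(A₃·((A₄·A₅)·A₆))): 5×23 by 23×11 → 5×11, cost 5·23·11 = 1265; cumulative 28700
Total: 28700 scalar multiplications.

28700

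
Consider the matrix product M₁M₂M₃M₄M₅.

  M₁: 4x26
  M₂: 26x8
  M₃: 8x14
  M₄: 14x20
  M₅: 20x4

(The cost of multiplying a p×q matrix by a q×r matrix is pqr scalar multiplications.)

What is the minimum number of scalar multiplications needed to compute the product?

2528

Adjacent pairs: M₁M₂ = 4·26·8 = 832; M₂M₃ = 26·8·14 = 2912; M₃M₄ = 8·14·20 = 2240; M₄M₅ = 14·20·4 = 1120.
Length 3: M₁..M₃: k=1: 0+2912+4·26·14=4368; k=2: 832+0+4·8·14=1280 → min 1280 | M₂..M₄: k=2: 0+2240+26·8·20=6400; k=3: 2912+0+26·14·20=10192 → min 6400 | M₃..M₅: k=3: 0+1120+8·14·4=1568; k=4: 2240+0+8·20·4=2880 → min 1568.
Length 4: M₁..M₄: k=1: 0+6400+4·26·20=8480; k=2: 832+2240+4·8·20=3712; k=3: 1280+0+4·14·20=2400 → min 2400 | M₂..M₅: k=2: 0+1568+26·8·4=2400; k=3: 2912+1120+26·14·4=5488; k=4: 6400+0+26·20·4=8480 → min 2400.
Length 5: M₁..M₅: k=1: 0+2400+4·26·4=2816; k=2: 832+1568+4·8·4=2528; k=3: 1280+1120+4·14·4=2624; k=4: 2400+0+4·20·4=2720 → min 2528.
Optimal order: ((M₁M₂)(M₃(M₄M₅))) with cost 2528.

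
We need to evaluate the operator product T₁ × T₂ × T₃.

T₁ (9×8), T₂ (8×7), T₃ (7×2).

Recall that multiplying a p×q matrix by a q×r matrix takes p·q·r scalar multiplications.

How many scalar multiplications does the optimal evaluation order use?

256

Order (T₁ × (T₂ × T₃)): (T₂ × T₃): 8×7 by 7×2 → 8×2, cost 8·7·2 = 112; (T₁ × (T₂ × T₃)): 9×8 by 8×2 → 9×2, cost 9·8·2 = 144; cumulative 256. Total 256.
Order ((T₁ × T₂) × T₃): (T₁ × T₂): 9×8 by 8×7 → 9×7, cost 9·8·7 = 504; ((T₁ × T₂) × T₃): 9×7 by 7×2 → 9×2, cost 9·7·2 = 126; cumulative 630. Total 630.
Minimum: 256.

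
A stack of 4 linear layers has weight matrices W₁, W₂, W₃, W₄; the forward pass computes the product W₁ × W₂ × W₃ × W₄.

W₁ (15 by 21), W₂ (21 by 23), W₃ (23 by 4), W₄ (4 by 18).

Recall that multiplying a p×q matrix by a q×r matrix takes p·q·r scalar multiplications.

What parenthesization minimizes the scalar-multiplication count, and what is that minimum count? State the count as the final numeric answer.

Adjacent pairs: W₁W₂ = 15·21·23 = 7245; W₂W₃ = 21·23·4 = 1932; W₃W₄ = 23·4·18 = 1656.
Length 3: W₁..W₃: k=1: 0+1932+15·21·4=3192; k=2: 7245+0+15·23·4=8625 → min 3192 | W₂..W₄: k=2: 0+1656+21·23·18=10350; k=3: 1932+0+21·4·18=3444 → min 3444.
Length 4: W₁..W₄: k=1: 0+3444+15·21·18=9114; k=2: 7245+1656+15·23·18=15111; k=3: 3192+0+15·4·18=4272 → min 4272.
Optimal parenthesization: ((W₁ × (W₂ × W₃)) × W₄) with cost 4272.

4272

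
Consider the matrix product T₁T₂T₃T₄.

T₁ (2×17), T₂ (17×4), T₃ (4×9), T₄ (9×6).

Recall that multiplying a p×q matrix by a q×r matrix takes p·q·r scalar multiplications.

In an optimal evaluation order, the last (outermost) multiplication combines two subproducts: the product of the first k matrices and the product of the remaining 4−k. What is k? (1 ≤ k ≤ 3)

3

Adjacent pairs: T₁T₂ = 2·17·4 = 136; T₂T₃ = 17·4·9 = 612; T₃T₄ = 4·9·6 = 216.
Length 3: T₁..T₃: k=1: 0+612+2·17·9=918; k=2: 136+0+2·4·9=208 → min 208 | T₂..T₄: k=2: 0+216+17·4·6=624; k=3: 612+0+17·9·6=1530 → min 624.
Top-level splits: k=1: (T₁..T₁)·(T₂..T₄) → 0+624+2·17·6 = 828; k=2: (T₁..T₂)·(T₃..T₄) → 136+216+2·4·6 = 400; k=3: (T₁..T₃)·(T₄..T₄) → 208+0+2·9·6 = 316.
Best split is after T₃, i.e. k = 3.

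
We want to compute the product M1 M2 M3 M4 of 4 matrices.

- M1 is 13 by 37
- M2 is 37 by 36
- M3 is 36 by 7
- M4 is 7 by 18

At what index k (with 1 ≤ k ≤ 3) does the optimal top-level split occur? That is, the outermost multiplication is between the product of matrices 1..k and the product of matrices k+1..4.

Adjacent pairs: M1M2 = 13·37·36 = 17316; M2M3 = 37·36·7 = 9324; M3M4 = 36·7·18 = 4536.
Length 3: M1..M3: k=1: 0+9324+13·37·7=12691; k=2: 17316+0+13·36·7=20592 → min 12691 | M2..M4: k=2: 0+4536+37·36·18=28512; k=3: 9324+0+37·7·18=13986 → min 13986.
Top-level splits: k=1: (M1..M1)·(M2..M4) → 0+13986+13·37·18 = 22644; k=2: (M1..M2)·(M3..M4) → 17316+4536+13·36·18 = 30276; k=3: (M1..M3)·(M4..M4) → 12691+0+13·7·18 = 14329.
Best split is after M3, i.e. k = 3.

3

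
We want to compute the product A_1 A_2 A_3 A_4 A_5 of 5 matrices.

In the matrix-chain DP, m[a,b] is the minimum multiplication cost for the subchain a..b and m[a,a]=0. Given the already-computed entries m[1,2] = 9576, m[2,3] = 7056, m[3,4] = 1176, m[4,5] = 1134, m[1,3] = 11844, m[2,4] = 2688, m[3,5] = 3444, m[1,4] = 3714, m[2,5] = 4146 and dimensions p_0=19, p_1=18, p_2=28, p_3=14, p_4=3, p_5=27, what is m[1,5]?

5253

m[1,5] = min over k∈[1,4] of m[1,k]+m[k+1,5]+p_{0}·p_k·p_{5}.
k=1: 0 + 4146 + 19·18·27 = 13380; k=2: 9576 + 3444 + 19·28·27 = 27384; k=3: 11844 + 1134 + 19·14·27 = 20160; k=4: 3714 + 0 + 19·3·27 = 5253.
Minimum: 5253 at k=4.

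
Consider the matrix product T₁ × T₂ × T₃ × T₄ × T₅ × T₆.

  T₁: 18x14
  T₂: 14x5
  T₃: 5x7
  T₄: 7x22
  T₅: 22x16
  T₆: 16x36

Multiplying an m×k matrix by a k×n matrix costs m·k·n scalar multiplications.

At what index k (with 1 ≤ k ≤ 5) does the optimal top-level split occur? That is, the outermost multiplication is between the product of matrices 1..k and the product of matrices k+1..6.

Adjacent pairs: T₁T₂ = 18·14·5 = 1260; T₂T₃ = 14·5·7 = 490; T₃T₄ = 5·7·22 = 770; T₄T₅ = 7·22·16 = 2464; T₅T₆ = 22·16·36 = 12672.
Length 3: T₁..T₃: k=1: 0+490+18·14·7=2254; k=2: 1260+0+18·5·7=1890 → min 1890 | T₂..T₄: k=2: 0+770+14·5·22=2310; k=3: 490+0+14·7·22=2646 → min 2310 | T₃..T₅: k=3: 0+2464+5·7·16=3024; k=4: 770+0+5·22·16=2530 → min 2530 | T₄..T₆: k=4: 0+12672+7·22·36=18216; k=5: 2464+0+7·16·36=6496 → min 6496.
Length 4: T₁..T₄: k=1: 0+2310+18·14·22=7854; k=2: 1260+770+18·5·22=4010; k=3: 1890+0+18·7·22=4662 → min 4010 | T₂..T₅: k=2: 0+2530+14·5·16=3650; k=3: 490+2464+14·7·16=4522; k=4: 2310+0+14·22·16=7238 → min 3650 | T₃..T₆: k=3: 0+6496+5·7·36=7756; k=4: 770+12672+5·22·36=17402; k=5: 2530+0+5·16·36=5410 → min 5410.
Length 5: T₁..T₅: k=1: 0+3650+18·14·16=7682; k=2: 1260+2530+18·5·16=5230; k=3: 1890+2464+18·7·16=6370; k=4: 4010+0+18·22·16=10346 → min 5230 | T₂..T₆: k=2: 0+5410+14·5·36=7930; k=3: 490+6496+14·7·36=10514; k=4: 2310+12672+14·22·36=26070; k=5: 3650+0+14·16·36=11714 → min 7930.
Top-level splits: k=1: (T₁..T₁)·(T₂..T₆) → 0+7930+18·14·36 = 17002; k=2: (T₁..T₂)·(T₃..T₆) → 1260+5410+18·5·36 = 9910; k=3: (T₁..T₃)·(T₄..T₆) → 1890+6496+18·7·36 = 12922; k=4: (T₁..T₄)·(T₅..T₆) → 4010+12672+18·22·36 = 30938; k=5: (T₁..T₅)·(T₆..T₆) → 5230+0+18·16·36 = 15598.
Best split is after T₂, i.e. k = 2.

2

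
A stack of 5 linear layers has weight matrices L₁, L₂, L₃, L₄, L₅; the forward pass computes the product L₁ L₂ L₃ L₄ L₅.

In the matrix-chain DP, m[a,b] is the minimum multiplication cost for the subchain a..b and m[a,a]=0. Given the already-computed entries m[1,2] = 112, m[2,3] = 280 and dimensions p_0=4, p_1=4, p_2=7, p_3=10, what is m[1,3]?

392

m[1,3] = min over k∈[1,2] of m[1,k]+m[k+1,3]+p_{0}·p_k·p_{3}.
k=1: 0 + 280 + 4·4·10 = 440; k=2: 112 + 0 + 4·7·10 = 392.
Minimum: 392 at k=2.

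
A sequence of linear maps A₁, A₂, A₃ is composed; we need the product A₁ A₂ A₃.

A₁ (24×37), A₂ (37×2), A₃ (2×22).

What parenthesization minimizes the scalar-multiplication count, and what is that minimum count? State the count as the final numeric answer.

(A₁ (A₂ A₃)): cost 21164.
((A₁ A₂) A₃): cost 2832.
Optimal: ((A₁ A₂) A₃) with cost 2832.

2832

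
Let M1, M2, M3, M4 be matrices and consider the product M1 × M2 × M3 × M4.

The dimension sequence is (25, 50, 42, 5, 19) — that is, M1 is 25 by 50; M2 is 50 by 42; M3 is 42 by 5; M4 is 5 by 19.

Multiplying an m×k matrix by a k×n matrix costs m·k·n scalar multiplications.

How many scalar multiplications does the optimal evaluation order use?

Adjacent pairs: M1M2 = 25·50·42 = 52500; M2M3 = 50·42·5 = 10500; M3M4 = 42·5·19 = 3990.
Length 3: M1..M3: k=1: 0+10500+25·50·5=16750; k=2: 52500+0+25·42·5=57750 → min 16750 | M2..M4: k=2: 0+3990+50·42·19=43890; k=3: 10500+0+50·5·19=15250 → min 15250.
Length 4: M1..M4: k=1: 0+15250+25·50·19=39000; k=2: 52500+3990+25·42·19=76440; k=3: 16750+0+25·5·19=19125 → min 19125.
Optimal order: ((M1 × (M2 × M3)) × M4) with cost 19125.

19125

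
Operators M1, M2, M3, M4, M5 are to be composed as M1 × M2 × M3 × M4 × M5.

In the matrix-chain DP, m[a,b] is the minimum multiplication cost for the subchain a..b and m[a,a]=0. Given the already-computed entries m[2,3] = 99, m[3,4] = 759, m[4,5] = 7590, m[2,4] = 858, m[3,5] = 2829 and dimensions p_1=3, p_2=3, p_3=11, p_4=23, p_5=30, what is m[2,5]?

m[2,5] = min over k∈[2,4] of m[2,k]+m[k+1,5]+p_{1}·p_k·p_{5}.
k=2: 0 + 2829 + 3·3·30 = 3099; k=3: 99 + 7590 + 3·11·30 = 8679; k=4: 858 + 0 + 3·23·30 = 2928.
Minimum: 2928 at k=4.

2928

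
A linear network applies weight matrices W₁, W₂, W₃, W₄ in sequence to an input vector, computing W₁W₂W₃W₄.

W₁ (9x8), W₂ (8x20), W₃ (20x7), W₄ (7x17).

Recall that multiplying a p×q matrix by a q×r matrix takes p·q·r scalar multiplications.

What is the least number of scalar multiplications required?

Adjacent pairs: W₁W₂ = 9·8·20 = 1440; W₂W₃ = 8·20·7 = 1120; W₃W₄ = 20·7·17 = 2380.
Length 3: W₁..W₃: k=1: 0+1120+9·8·7=1624; k=2: 1440+0+9·20·7=2700 → min 1624 | W₂..W₄: k=2: 0+2380+8·20·17=5100; k=3: 1120+0+8·7·17=2072 → min 2072.
Length 4: W₁..W₄: k=1: 0+2072+9·8·17=3296; k=2: 1440+2380+9·20·17=6880; k=3: 1624+0+9·7·17=2695 → min 2695.
Optimal order: ((W₁(W₂W₃))W₄) with cost 2695.

2695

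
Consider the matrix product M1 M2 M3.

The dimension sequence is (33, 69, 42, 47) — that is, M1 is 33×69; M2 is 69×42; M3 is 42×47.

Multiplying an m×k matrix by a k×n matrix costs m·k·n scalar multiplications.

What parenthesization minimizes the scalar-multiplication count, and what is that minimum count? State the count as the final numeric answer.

160776

(M1 (M2 M3)): cost 243225.
((M1 M2) M3): cost 160776.
Optimal: ((M1 M2) M3) with cost 160776.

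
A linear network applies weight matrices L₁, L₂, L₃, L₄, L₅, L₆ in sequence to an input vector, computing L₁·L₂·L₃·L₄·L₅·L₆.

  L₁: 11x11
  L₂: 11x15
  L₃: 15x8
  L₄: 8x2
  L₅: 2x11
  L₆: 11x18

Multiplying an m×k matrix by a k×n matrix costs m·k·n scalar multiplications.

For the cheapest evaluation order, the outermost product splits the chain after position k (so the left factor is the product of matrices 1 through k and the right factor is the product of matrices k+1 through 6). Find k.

4

Adjacent pairs: L₁L₂ = 11·11·15 = 1815; L₂L₃ = 11·15·8 = 1320; L₃L₄ = 15·8·2 = 240; L₄L₅ = 8·2·11 = 176; L₅L₆ = 2·11·18 = 396.
Length 3: L₁..L₃: k=1: 0+1320+11·11·8=2288; k=2: 1815+0+11·15·8=3135 → min 2288 | L₂..L₄: k=2: 0+240+11·15·2=570; k=3: 1320+0+11·8·2=1496 → min 570 | L₃..L₅: k=3: 0+176+15·8·11=1496; k=4: 240+0+15·2·11=570 → min 570 | L₄..L₆: k=4: 0+396+8·2·18=684; k=5: 176+0+8·11·18=1760 → min 684.
Length 4: L₁..L₄: k=1: 0+570+11·11·2=812; k=2: 1815+240+11·15·2=2385; k=3: 2288+0+11·8·2=2464 → min 812 | L₂..L₅: k=2: 0+570+11·15·11=2385; k=3: 1320+176+11·8·11=2464; k=4: 570+0+11·2·11=812 → min 812 | L₃..L₆: k=3: 0+684+15·8·18=2844; k=4: 240+396+15·2·18=1176; k=5: 570+0+15·11·18=3540 → min 1176.
Length 5: L₁..L₅: k=1: 0+812+11·11·11=2143; k=2: 1815+570+11·15·11=4200; k=3: 2288+176+11·8·11=3432; k=4: 812+0+11·2·11=1054 → min 1054 | L₂..L₆: k=2: 0+1176+11·15·18=4146; k=3: 1320+684+11·8·18=3588; k=4: 570+396+11·2·18=1362; k=5: 812+0+11·11·18=2990 → min 1362.
Top-level splits: k=1: (L₁..L₁)·(L₂..L₆) → 0+1362+11·11·18 = 3540; k=2: (L₁..L₂)·(L₃..L₆) → 1815+1176+11·15·18 = 5961; k=3: (L₁..L₃)·(L₄..L₆) → 2288+684+11·8·18 = 4556; k=4: (L₁..L₄)·(L₅..L₆) → 812+396+11·2·18 = 1604; k=5: (L₁..L₅)·(L₆..L₆) → 1054+0+11·11·18 = 3232.
Best split is after L₄, i.e. k = 4.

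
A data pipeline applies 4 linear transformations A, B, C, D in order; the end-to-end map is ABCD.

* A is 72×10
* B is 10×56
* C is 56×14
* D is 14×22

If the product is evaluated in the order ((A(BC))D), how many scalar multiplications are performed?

40096

(BC): 10×56 by 56×14 → 10×14, cost 10·56·14 = 7840
(A(BC)): 72×10 by 10×14 → 72×14, cost 72·10·14 = 10080; cumulative 17920
((A(BC))D): 72×14 by 14×22 → 72×22, cost 72·14·22 = 22176; cumulative 40096
Total: 40096 scalar multiplications.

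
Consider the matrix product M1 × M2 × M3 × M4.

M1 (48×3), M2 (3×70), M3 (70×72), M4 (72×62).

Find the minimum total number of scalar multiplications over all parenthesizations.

Adjacent pairs: M1M2 = 48·3·70 = 10080; M2M3 = 3·70·72 = 15120; M3M4 = 70·72·62 = 312480.
Length 3: M1..M3: k=1: 0+15120+48·3·72=25488; k=2: 10080+0+48·70·72=252000 → min 25488 | M2..M4: k=2: 0+312480+3·70·62=325500; k=3: 15120+0+3·72·62=28512 → min 28512.
Length 4: M1..M4: k=1: 0+28512+48·3·62=37440; k=2: 10080+312480+48·70·62=530880; k=3: 25488+0+48·72·62=239760 → min 37440.
Optimal order: (M1 × ((M2 × M3) × M4)) with cost 37440.

37440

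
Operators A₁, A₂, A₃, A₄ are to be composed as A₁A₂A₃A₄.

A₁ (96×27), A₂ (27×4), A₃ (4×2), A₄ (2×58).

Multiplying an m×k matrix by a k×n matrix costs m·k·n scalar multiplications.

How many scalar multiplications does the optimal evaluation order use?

Adjacent pairs: A₁A₂ = 96·27·4 = 10368; A₂A₃ = 27·4·2 = 216; A₃A₄ = 4·2·58 = 464.
Length 3: A₁..A₃: k=1: 0+216+96·27·2=5400; k=2: 10368+0+96·4·2=11136 → min 5400 | A₂..A₄: k=2: 0+464+27·4·58=6728; k=3: 216+0+27·2·58=3348 → min 3348.
Length 4: A₁..A₄: k=1: 0+3348+96·27·58=153684; k=2: 10368+464+96·4·58=33104; k=3: 5400+0+96·2·58=16536 → min 16536.
Optimal order: ((A₁(A₂A₃))A₄) with cost 16536.

16536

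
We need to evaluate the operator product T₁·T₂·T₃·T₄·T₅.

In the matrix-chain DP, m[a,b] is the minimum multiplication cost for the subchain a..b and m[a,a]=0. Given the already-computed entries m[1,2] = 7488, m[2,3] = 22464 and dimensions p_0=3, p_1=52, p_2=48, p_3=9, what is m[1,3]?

8784

m[1,3] = min over k∈[1,2] of m[1,k]+m[k+1,3]+p_{0}·p_k·p_{3}.
k=1: 0 + 22464 + 3·52·9 = 23868; k=2: 7488 + 0 + 3·48·9 = 8784.
Minimum: 8784 at k=2.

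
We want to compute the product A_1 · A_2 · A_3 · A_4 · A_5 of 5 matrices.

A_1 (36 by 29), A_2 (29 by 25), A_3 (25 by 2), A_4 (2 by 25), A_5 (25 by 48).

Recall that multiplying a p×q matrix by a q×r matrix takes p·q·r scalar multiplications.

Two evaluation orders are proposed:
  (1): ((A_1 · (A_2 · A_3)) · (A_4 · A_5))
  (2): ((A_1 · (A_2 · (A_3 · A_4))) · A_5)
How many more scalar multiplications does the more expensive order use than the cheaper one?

Order (1) = ((A_1 · (A_2 · A_3)) · (A_4 · A_5)): (A_2 · A_3): 29×25 by 25×2 → 29×2, cost 29·25·2 = 1450; (A_1 · (A_2 · A_3)): 36×29 by 29×2 → 36×2, cost 36·29·2 = 2088; cumulative 3538; (A_4 · A_5): 2×25 by 25×48 → 2×48, cost 2·25·48 = 2400; ((A_1 · (A_2 · A_3)) · (A_4 · A_5)): 36×2 by 2×48 → 36×48, cost 36·2·48 = 3456; cumulative 9394. Total 9394.
Order (2) = ((A_1 · (A_2 · (A_3 · A_4))) · A_5): (A_3 · A_4): 25×2 by 2×25 → 25×25, cost 25·2·25 = 1250; (A_2 · (A_3 · A_4)): 29×25 by 25×25 → 29×25, cost 29·25·25 = 18125; cumulative 19375; (A_1 · (A_2 · (A_3 · A_4))): 36×29 by 29×25 → 36×25, cost 36·29·25 = 26100; cumulative 45475; ((A_1 · (A_2 · (A_3 · A_4))) · A_5): 36×25 by 25×48 → 36×48, cost 36·25·48 = 43200; cumulative 88675. Total 88675.
Difference: |9394 − 88675| = 79281.

79281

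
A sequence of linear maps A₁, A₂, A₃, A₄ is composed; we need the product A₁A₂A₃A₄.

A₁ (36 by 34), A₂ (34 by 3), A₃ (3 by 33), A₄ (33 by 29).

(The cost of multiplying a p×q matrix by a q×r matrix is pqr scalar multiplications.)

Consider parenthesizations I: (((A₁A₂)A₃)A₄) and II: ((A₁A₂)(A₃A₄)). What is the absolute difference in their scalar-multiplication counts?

Order I = (((A₁A₂)A₃)A₄): (A₁A₂): 36×34 by 34×3 → 36×3, cost 36·34·3 = 3672; ((A₁A₂)A₃): 36×3 by 3×33 → 36×33, cost 36·3·33 = 3564; cumulative 7236; (((A₁A₂)A₃)A₄): 36×33 by 33×29 → 36×29, cost 36·33·29 = 34452; cumulative 41688. Total 41688.
Order II = ((A₁A₂)(A₃A₄)): (A₁A₂): 36×34 by 34×3 → 36×3, cost 36·34·3 = 3672; (A₃A₄): 3×33 by 33×29 → 3×29, cost 3·33·29 = 2871; ((A₁A₂)(A₃A₄)): 36×3 by 3×29 → 36×29, cost 36·3·29 = 3132; cumulative 9675. Total 9675.
Difference: |41688 − 9675| = 32013.

32013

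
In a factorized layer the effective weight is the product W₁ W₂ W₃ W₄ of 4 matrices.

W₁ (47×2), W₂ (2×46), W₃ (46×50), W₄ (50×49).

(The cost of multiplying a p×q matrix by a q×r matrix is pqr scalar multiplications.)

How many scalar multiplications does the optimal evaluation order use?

Adjacent pairs: W₁W₂ = 47·2·46 = 4324; W₂W₃ = 2·46·50 = 4600; W₃W₄ = 46·50·49 = 112700.
Length 3: W₁..W₃: k=1: 0+4600+47·2·50=9300; k=2: 4324+0+47·46·50=112424 → min 9300 | W₂..W₄: k=2: 0+112700+2·46·49=117208; k=3: 4600+0+2·50·49=9500 → min 9500.
Length 4: W₁..W₄: k=1: 0+9500+47·2·49=14106; k=2: 4324+112700+47·46·49=222962; k=3: 9300+0+47·50·49=124450 → min 14106.
Optimal order: (W₁ ((W₂ W₃) W₄)) with cost 14106.

14106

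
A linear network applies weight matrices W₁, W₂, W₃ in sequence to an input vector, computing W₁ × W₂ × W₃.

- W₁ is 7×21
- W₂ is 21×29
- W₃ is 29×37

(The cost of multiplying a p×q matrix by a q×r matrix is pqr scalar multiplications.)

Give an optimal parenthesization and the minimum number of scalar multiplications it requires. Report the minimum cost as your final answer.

(W₁ × (W₂ × W₃)): cost 27972.
((W₁ × W₂) × W₃): cost 11774.
Optimal: ((W₁ × W₂) × W₃) with cost 11774.

11774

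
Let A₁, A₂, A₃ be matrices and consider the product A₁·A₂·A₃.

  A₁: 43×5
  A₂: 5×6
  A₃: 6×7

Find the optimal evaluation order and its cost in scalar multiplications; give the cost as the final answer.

(A₁·(A₂·A₃)): cost 1715.
((A₁·A₂)·A₃): cost 3096.
Optimal: (A₁·(A₂·A₃)) with cost 1715.

1715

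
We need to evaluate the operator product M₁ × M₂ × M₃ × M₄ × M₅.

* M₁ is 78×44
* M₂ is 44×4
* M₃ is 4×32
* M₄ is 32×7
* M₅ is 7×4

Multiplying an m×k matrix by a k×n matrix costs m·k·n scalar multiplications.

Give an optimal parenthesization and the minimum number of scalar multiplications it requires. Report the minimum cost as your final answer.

15440

Adjacent pairs: M₁M₂ = 78·44·4 = 13728; M₂M₃ = 44·4·32 = 5632; M₃M₄ = 4·32·7 = 896; M₄M₅ = 32·7·4 = 896.
Length 3: M₁..M₃: k=1: 0+5632+78·44·32=115456; k=2: 13728+0+78·4·32=23712 → min 23712 | M₂..M₄: k=2: 0+896+44·4·7=2128; k=3: 5632+0+44·32·7=15488 → min 2128 | M₃..M₅: k=3: 0+896+4·32·4=1408; k=4: 896+0+4·7·4=1008 → min 1008.
Length 4: M₁..M₄: k=1: 0+2128+78·44·7=26152; k=2: 13728+896+78·4·7=16808; k=3: 23712+0+78·32·7=41184 → min 16808 | M₂..M₅: k=2: 0+1008+44·4·4=1712; k=3: 5632+896+44·32·4=12160; k=4: 2128+0+44·7·4=3360 → min 1712.
Length 5: M₁..M₅: k=1: 0+1712+78·44·4=15440; k=2: 13728+1008+78·4·4=15984; k=3: 23712+896+78·32·4=34592; k=4: 16808+0+78·7·4=18992 → min 15440.
Optimal parenthesization: (M₁ × (M₂ × ((M₃ × M₄) × M₅))) with cost 15440.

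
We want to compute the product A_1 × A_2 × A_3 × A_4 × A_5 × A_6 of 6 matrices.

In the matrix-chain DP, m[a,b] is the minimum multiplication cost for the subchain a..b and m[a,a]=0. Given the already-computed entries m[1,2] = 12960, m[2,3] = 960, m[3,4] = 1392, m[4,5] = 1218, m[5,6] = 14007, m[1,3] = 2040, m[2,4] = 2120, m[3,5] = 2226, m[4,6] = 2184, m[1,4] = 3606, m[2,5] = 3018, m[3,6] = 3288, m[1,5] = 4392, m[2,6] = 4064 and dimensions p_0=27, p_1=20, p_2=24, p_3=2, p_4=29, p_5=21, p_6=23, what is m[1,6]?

5466

m[1,6] = min over k∈[1,5] of m[1,k]+m[k+1,6]+p_{0}·p_k·p_{6}.
k=1: 0 + 4064 + 27·20·23 = 16484; k=2: 12960 + 3288 + 27·24·23 = 31152; k=3: 2040 + 2184 + 27·2·23 = 5466; k=4: 3606 + 14007 + 27·29·23 = 35622; k=5: 4392 + 0 + 27·21·23 = 17433.
Minimum: 5466 at k=3.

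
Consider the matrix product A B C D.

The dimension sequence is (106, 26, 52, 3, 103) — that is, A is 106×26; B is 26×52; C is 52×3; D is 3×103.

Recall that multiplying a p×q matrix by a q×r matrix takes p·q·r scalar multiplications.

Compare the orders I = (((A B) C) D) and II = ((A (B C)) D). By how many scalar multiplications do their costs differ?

Order I = (((A B) C) D): (A B): 106×26 by 26×52 → 106×52, cost 106·26·52 = 143312; ((A B) C): 106×52 by 52×3 → 106×3, cost 106·52·3 = 16536; cumulative 159848; (((A B) C) D): 106×3 by 3×103 → 106×103, cost 106·3·103 = 32754; cumulative 192602. Total 192602.
Order II = ((A (B C)) D): (B C): 26×52 by 52×3 → 26×3, cost 26·52·3 = 4056; (A (B C)): 106×26 by 26×3 → 106×3, cost 106·26·3 = 8268; cumulative 12324; ((A (B C)) D): 106×3 by 3×103 → 106×103, cost 106·3·103 = 32754; cumulative 45078. Total 45078.
Difference: |192602 − 45078| = 147524.

147524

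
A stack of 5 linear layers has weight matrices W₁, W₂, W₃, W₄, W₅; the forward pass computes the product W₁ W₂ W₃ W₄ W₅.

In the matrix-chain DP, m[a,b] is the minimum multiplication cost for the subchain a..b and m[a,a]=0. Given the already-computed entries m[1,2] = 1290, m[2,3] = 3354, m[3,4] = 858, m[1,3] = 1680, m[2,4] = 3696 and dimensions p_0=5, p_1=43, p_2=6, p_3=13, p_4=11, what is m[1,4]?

2395

m[1,4] = min over k∈[1,3] of m[1,k]+m[k+1,4]+p_{0}·p_k·p_{4}.
k=1: 0 + 3696 + 5·43·11 = 6061; k=2: 1290 + 858 + 5·6·11 = 2478; k=3: 1680 + 0 + 5·13·11 = 2395.
Minimum: 2395 at k=3.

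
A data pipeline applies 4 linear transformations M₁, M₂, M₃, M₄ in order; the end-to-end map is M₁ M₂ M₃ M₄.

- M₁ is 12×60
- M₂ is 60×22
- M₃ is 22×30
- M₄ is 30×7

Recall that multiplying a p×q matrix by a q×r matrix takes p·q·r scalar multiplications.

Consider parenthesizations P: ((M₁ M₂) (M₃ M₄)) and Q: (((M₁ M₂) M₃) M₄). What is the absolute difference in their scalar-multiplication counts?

3972

Order P = ((M₁ M₂) (M₃ M₄)): (M₁ M₂): 12×60 by 60×22 → 12×22, cost 12·60·22 = 15840; (M₃ M₄): 22×30 by 30×7 → 22×7, cost 22·30·7 = 4620; ((M₁ M₂) (M₃ M₄)): 12×22 by 22×7 → 12×7, cost 12·22·7 = 1848; cumulative 22308. Total 22308.
Order Q = (((M₁ M₂) M₃) M₄): (M₁ M₂): 12×60 by 60×22 → 12×22, cost 12·60·22 = 15840; ((M₁ M₂) M₃): 12×22 by 22×30 → 12×30, cost 12·22·30 = 7920; cumulative 23760; (((M₁ M₂) M₃) M₄): 12×30 by 30×7 → 12×7, cost 12·30·7 = 2520; cumulative 26280. Total 26280.
Difference: |22308 − 26280| = 3972.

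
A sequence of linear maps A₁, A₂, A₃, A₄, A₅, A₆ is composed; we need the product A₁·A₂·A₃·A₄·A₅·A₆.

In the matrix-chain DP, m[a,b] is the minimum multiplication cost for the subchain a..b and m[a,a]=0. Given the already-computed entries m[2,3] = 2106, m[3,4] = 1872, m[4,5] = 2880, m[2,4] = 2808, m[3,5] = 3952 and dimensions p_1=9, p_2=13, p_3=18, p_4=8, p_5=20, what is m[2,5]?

4248

m[2,5] = min over k∈[2,4] of m[2,k]+m[k+1,5]+p_{1}·p_k·p_{5}.
k=2: 0 + 3952 + 9·13·20 = 6292; k=3: 2106 + 2880 + 9·18·20 = 8226; k=4: 2808 + 0 + 9·8·20 = 4248.
Minimum: 4248 at k=4.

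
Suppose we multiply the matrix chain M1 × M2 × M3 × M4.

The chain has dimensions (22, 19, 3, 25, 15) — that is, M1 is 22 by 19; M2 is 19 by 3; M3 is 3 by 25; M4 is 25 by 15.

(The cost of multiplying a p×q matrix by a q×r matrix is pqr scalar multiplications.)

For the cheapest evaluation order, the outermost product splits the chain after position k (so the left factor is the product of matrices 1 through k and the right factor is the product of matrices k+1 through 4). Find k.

2

Adjacent pairs: M1M2 = 22·19·3 = 1254; M2M3 = 19·3·25 = 1425; M3M4 = 3·25·15 = 1125.
Length 3: M1..M3: k=1: 0+1425+22·19·25=11875; k=2: 1254+0+22·3·25=2904 → min 2904 | M2..M4: k=2: 0+1125+19·3·15=1980; k=3: 1425+0+19·25·15=8550 → min 1980.
Top-level splits: k=1: (M1..M1)·(M2..M4) → 0+1980+22·19·15 = 8250; k=2: (M1..M2)·(M3..M4) → 1254+1125+22·3·15 = 3369; k=3: (M1..M3)·(M4..M4) → 2904+0+22·25·15 = 11154.
Best split is after M2, i.e. k = 2.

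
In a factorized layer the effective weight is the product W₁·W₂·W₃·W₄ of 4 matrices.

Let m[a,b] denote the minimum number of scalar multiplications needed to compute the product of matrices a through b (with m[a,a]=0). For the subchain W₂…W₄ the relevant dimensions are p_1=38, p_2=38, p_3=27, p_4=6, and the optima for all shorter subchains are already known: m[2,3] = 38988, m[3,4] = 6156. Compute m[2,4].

m[2,4] = min over k∈[2,3] of m[2,k]+m[k+1,4]+p_{1}·p_k·p_{4}.
k=2: 0 + 6156 + 38·38·6 = 14820; k=3: 38988 + 0 + 38·27·6 = 45144.
Minimum: 14820 at k=2.

14820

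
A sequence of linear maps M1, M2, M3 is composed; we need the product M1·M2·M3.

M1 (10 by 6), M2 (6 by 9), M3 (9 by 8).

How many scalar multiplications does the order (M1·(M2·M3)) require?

(M2·M3): 6×9 by 9×8 → 6×8, cost 6·9·8 = 432
(M1·(M2·M3)): 10×6 by 6×8 → 10×8, cost 10·6·8 = 480; cumulative 912
Total: 912 scalar multiplications.

912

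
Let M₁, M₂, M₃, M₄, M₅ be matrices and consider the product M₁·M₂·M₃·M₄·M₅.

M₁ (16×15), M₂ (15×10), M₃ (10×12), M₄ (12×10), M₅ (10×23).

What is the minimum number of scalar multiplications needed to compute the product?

8780

Adjacent pairs: M₁M₂ = 16·15·10 = 2400; M₂M₃ = 15·10·12 = 1800; M₃M₄ = 10·12·10 = 1200; M₄M₅ = 12·10·23 = 2760.
Length 3: M₁..M₃: k=1: 0+1800+16·15·12=4680; k=2: 2400+0+16·10·12=4320 → min 4320 | M₂..M₄: k=2: 0+1200+15·10·10=2700; k=3: 1800+0+15·12·10=3600 → min 2700 | M₃..M₅: k=3: 0+2760+10·12·23=5520; k=4: 1200+0+10·10·23=3500 → min 3500.
Length 4: M₁..M₄: k=1: 0+2700+16·15·10=5100; k=2: 2400+1200+16·10·10=5200; k=3: 4320+0+16·12·10=6240 → min 5100 | M₂..M₅: k=2: 0+3500+15·10·23=6950; k=3: 1800+2760+15·12·23=8700; k=4: 2700+0+15·10·23=6150 → min 6150.
Length 5: M₁..M₅: k=1: 0+6150+16·15·23=11670; k=2: 2400+3500+16·10·23=9580; k=3: 4320+2760+16·12·23=11496; k=4: 5100+0+16·10·23=8780 → min 8780.
Optimal order: ((M₁·(M₂·(M₃·M₄)))·M₅) with cost 8780.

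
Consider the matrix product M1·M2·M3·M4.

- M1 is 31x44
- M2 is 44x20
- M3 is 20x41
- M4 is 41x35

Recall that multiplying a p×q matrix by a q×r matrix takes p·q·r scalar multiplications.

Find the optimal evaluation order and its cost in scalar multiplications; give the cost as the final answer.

77680

Adjacent pairs: M1M2 = 31·44·20 = 27280; M2M3 = 44·20·41 = 36080; M3M4 = 20·41·35 = 28700.
Length 3: M1..M3: k=1: 0+36080+31·44·41=92004; k=2: 27280+0+31·20·41=52700 → min 52700 | M2..M4: k=2: 0+28700+44·20·35=59500; k=3: 36080+0+44·41·35=99220 → min 59500.
Length 4: M1..M4: k=1: 0+59500+31·44·35=107240; k=2: 27280+28700+31·20·35=77680; k=3: 52700+0+31·41·35=97185 → min 77680.
Optimal parenthesization: ((M1·M2)·(M3·M4)) with cost 77680.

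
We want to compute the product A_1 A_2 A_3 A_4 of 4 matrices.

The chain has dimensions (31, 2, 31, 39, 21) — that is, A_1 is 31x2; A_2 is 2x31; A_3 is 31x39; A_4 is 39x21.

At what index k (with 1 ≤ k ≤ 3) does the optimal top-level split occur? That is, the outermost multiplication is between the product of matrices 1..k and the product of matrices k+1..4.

Adjacent pairs: A_1A_2 = 31·2·31 = 1922; A_2A_3 = 2·31·39 = 2418; A_3A_4 = 31·39·21 = 25389.
Length 3: A_1..A_3: k=1: 0+2418+31·2·39=4836; k=2: 1922+0+31·31·39=39401 → min 4836 | A_2..A_4: k=2: 0+25389+2·31·21=26691; k=3: 2418+0+2·39·21=4056 → min 4056.
Top-level splits: k=1: (A_1..A_1)·(A_2..A_4) → 0+4056+31·2·21 = 5358; k=2: (A_1..A_2)·(A_3..A_4) → 1922+25389+31·31·21 = 47492; k=3: (A_1..A_3)·(A_4..A_4) → 4836+0+31·39·21 = 30225.
Best split is after A_1, i.e. k = 1.

1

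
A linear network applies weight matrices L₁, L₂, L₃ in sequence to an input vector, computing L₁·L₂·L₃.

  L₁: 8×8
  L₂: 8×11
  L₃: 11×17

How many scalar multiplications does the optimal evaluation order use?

2200

Order (L₁·(L₂·L₃)): (L₂·L₃): 8×11 by 11×17 → 8×17, cost 8·11·17 = 1496; (L₁·(L₂·L₃)): 8×8 by 8×17 → 8×17, cost 8·8·17 = 1088; cumulative 2584. Total 2584.
Order ((L₁·L₂)·L₃): (L₁·L₂): 8×8 by 8×11 → 8×11, cost 8·8·11 = 704; ((L₁·L₂)·L₃): 8×11 by 11×17 → 8×17, cost 8·11·17 = 1496; cumulative 2200. Total 2200.
Minimum: 2200.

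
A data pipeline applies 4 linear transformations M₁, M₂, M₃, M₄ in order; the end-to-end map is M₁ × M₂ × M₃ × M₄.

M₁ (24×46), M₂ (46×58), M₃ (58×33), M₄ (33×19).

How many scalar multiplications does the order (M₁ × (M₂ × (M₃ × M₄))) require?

(M₃ × M₄): 58×33 by 33×19 → 58×19, cost 58·33·19 = 36366
(M₂ × (M₃ × M₄)): 46×58 by 58×19 → 46×19, cost 46·58·19 = 50692; cumulative 87058
(M₁ × (M₂ × (M₃ × M₄))): 24×46 by 46×19 → 24×19, cost 24·46·19 = 20976; cumulative 108034
Total: 108034 scalar multiplications.

108034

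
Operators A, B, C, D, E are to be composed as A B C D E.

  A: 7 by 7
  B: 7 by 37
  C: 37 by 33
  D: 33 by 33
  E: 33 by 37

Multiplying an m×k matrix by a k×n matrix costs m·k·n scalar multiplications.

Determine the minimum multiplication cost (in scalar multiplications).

26334

Adjacent pairs: AB = 7·7·37 = 1813; BC = 7·37·33 = 8547; CD = 37·33·33 = 40293; DE = 33·33·37 = 40293.
Length 3: A..C: k=1: 0+8547+7·7·33=10164; k=2: 1813+0+7·37·33=10360 → min 10164 | B..D: k=2: 0+40293+7·37·33=48840; k=3: 8547+0+7·33·33=16170 → min 16170 | C..E: k=3: 0+40293+37·33·37=85470; k=4: 40293+0+37·33·37=85470 → min 85470.
Length 4: A..D: k=1: 0+16170+7·7·33=17787; k=2: 1813+40293+7·37·33=50653; k=3: 10164+0+7·33·33=17787 → min 17787 | B..E: k=2: 0+85470+7·37·37=95053; k=3: 8547+40293+7·33·37=57387; k=4: 16170+0+7·33·37=24717 → min 24717.
Length 5: A..E: k=1: 0+24717+7·7·37=26530; k=2: 1813+85470+7·37·37=96866; k=3: 10164+40293+7·33·37=59004; k=4: 17787+0+7·33·37=26334 → min 26334.
Optimal order: ((A ((B C) D)) E) with cost 26334.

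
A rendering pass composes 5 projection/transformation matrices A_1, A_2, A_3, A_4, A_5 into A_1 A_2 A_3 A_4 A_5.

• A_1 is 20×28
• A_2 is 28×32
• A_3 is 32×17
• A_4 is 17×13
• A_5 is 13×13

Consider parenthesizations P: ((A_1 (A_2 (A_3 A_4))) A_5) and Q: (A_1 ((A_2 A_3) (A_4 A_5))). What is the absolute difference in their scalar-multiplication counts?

Order P = ((A_1 (A_2 (A_3 A_4))) A_5): (A_3 A_4): 32×17 by 17×13 → 32×13, cost 32·17·13 = 7072; (A_2 (A_3 A_4)): 28×32 by 32×13 → 28×13, cost 28·32·13 = 11648; cumulative 18720; (A_1 (A_2 (A_3 A_4))): 20×28 by 28×13 → 20×13, cost 20·28·13 = 7280; cumulative 26000; ((A_1 (A_2 (A_3 A_4))) A_5): 20×13 by 13×13 → 20×13, cost 20·13·13 = 3380; cumulative 29380. Total 29380.
Order Q = (A_1 ((A_2 A_3) (A_4 A_5))): (A_2 A_3): 28×32 by 32×17 → 28×17, cost 28·32·17 = 15232; (A_4 A_5): 17×13 by 13×13 → 17×13, cost 17·13·13 = 2873; ((A_2 A_3) (A_4 A_5)): 28×17 by 17×13 → 28×13, cost 28·17·13 = 6188; cumulative 24293; (A_1 ((A_2 A_3) (A_4 A_5))): 20×28 by 28×13 → 20×13, cost 20·28·13 = 7280; cumulative 31573. Total 31573.
Difference: |29380 − 31573| = 2193.

2193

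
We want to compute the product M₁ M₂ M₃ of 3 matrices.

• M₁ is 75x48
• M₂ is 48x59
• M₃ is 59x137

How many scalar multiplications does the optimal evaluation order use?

Order (M₁ (M₂ M₃)): (M₂ M₃): 48×59 by 59×137 → 48×137, cost 48·59·137 = 387984; (M₁ (M₂ M₃)): 75×48 by 48×137 → 75×137, cost 75·48·137 = 493200; cumulative 881184. Total 881184.
Order ((M₁ M₂) M₃): (M₁ M₂): 75×48 by 48×59 → 75×59, cost 75·48·59 = 212400; ((M₁ M₂) M₃): 75×59 by 59×137 → 75×137, cost 75·59·137 = 606225; cumulative 818625. Total 818625.
Minimum: 818625.

818625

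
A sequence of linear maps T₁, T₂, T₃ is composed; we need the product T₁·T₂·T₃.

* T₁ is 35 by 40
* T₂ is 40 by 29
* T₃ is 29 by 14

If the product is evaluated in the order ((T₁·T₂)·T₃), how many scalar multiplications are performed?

(T₁·T₂): 35×40 by 40×29 → 35×29, cost 35·40·29 = 40600
((T₁·T₂)·T₃): 35×29 by 29×14 → 35×14, cost 35·29·14 = 14210; cumulative 54810
Total: 54810 scalar multiplications.

54810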